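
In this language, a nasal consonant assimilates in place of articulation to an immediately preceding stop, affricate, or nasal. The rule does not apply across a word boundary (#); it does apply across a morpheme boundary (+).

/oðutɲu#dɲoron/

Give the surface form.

/ɲ/ after /t/ (alveolar) → [n]
/ɲ/ after /d/ (alveolar) → [n]

[oðutnu#dnoron]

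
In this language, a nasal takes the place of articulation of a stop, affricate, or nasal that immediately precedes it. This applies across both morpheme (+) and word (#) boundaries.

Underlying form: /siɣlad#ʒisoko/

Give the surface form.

[siɣlad#ʒisoko]

no segment meets the rule's conditions; no change.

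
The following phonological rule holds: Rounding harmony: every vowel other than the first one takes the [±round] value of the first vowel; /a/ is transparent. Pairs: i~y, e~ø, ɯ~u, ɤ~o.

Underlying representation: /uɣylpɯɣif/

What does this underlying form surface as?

/ɯ/ harmonizes with /u/ ([+round]) → [u]
/i/ harmonizes with /u/ ([+round]) → [y]

[uɣylpuɣyf]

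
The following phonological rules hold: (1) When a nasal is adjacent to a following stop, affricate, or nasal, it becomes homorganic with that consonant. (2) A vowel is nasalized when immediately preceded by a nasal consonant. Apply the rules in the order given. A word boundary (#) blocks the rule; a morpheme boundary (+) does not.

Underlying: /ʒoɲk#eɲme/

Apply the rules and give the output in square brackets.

Rule 1: /ɲ/ before /k/ (velar) → [ŋ]
Rule 1: /ɲ/ before /m/ (labial) → [m]
After rule 1: ʒoŋk#emme
Rule 2: /e/ after nasal /m/ → [ẽ]

[ʒoŋk#emmẽ]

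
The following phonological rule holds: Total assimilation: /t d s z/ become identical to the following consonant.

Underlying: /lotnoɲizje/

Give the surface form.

/t/ before /n/ → [n] (total assimilation)
/z/ before /j/ → [j] (total assimilation)

[lonnoɲijje]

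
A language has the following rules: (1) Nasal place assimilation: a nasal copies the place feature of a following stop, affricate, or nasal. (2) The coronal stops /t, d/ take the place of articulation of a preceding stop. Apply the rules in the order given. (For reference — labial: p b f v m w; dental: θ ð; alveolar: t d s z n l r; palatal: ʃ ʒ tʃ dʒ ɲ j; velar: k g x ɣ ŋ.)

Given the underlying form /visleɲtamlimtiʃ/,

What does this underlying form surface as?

[vislentamlintiʃ]

Rule 1: /ɲ/ before /t/ (alveolar) → [n]
Rule 1: /m/ before /t/ (alveolar) → [n]
After rule 1: vislentamlintiʃ
Rule 2: no segment meets the rule's conditions; no change.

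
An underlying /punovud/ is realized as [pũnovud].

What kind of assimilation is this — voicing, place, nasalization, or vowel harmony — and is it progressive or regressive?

/u/→[ũ].
Each target copies a feature from the following segment, so the direction is regressive.

nasalization, regressive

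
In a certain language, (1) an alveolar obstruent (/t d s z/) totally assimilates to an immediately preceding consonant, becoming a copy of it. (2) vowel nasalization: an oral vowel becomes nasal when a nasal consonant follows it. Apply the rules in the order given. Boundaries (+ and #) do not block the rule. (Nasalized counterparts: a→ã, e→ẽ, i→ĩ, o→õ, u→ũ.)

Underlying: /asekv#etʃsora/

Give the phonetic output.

Rule 1: /s/ after /tʃ/ → [tʃ] (total assimilation)
After rule 1: asekv#etʃtʃora
Rule 2: no segment meets the rule's conditions; no change.

[asekv#etʃtʃora]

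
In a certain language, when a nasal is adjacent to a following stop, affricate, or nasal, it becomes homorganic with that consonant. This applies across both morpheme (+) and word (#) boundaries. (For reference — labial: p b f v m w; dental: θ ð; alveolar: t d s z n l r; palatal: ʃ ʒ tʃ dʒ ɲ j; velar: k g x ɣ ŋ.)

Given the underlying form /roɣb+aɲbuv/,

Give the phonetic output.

[roɣb+ambuv]

/ɲ/ before /b/ (labial) → [m]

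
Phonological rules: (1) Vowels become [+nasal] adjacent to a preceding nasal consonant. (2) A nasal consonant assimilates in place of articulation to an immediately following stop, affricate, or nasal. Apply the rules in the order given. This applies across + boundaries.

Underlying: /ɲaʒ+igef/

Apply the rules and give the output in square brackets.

[ɲãʒ+igef]

Rule 1: /a/ after nasal /ɲ/ → [ã]
After rule 1: ɲãʒ+igef
Rule 2: no segment meets the rule's conditions; no change.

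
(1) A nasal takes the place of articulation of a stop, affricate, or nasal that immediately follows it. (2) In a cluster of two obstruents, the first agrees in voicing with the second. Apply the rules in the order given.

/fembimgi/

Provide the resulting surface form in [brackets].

[fembiŋgi]

Rule 1: /m/ before /g/ (velar) → [ŋ]
After rule 1: fembiŋgi
Rule 2: no segment meets the rule's conditions; no change.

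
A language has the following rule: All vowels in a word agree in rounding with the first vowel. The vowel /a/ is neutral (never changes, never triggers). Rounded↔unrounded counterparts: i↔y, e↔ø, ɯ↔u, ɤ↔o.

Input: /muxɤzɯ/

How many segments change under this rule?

/ɤ/ harmonizes with /u/ ([+round]) → [o]
/ɯ/ harmonizes with /u/ ([+round]) → [u]
2 segments change.

2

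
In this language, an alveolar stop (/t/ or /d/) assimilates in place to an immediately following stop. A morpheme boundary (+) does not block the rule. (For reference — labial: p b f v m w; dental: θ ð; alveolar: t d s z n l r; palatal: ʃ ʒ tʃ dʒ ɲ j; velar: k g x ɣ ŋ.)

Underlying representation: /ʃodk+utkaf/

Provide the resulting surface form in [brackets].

[ʃogk+ukkaf]

/d/ before /k/ (velar) → [g]
/t/ before /k/ (velar) → [k]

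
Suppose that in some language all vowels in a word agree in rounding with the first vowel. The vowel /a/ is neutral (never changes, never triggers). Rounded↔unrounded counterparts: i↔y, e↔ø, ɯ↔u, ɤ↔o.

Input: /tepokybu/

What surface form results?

/o/ harmonizes with /e/ ([-round]) → [ɤ]
/y/ harmonizes with /e/ ([-round]) → [i]
/u/ harmonizes with /e/ ([-round]) → [ɯ]

[tepɤkibɯ]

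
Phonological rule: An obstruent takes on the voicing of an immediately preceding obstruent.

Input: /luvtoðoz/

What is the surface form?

[luvdoðoz]

/t/ after /v/ (voiced) → [d]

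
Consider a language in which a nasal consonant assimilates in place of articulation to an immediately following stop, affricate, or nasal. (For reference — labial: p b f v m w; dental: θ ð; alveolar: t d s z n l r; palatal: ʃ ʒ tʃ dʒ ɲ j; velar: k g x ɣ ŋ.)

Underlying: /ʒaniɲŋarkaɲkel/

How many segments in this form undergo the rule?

2

/ɲ/ before /ŋ/ (velar) → [ŋ]
/ɲ/ before /k/ (velar) → [ŋ]
2 segments change.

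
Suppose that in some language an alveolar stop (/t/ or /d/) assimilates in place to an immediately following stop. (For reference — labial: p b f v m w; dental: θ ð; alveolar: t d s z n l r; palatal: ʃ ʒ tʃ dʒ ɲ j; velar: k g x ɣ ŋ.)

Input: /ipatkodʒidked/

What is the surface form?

/t/ before /k/ (velar) → [k]
/d/ before /k/ (velar) → [g]

[ipakkodʒigked]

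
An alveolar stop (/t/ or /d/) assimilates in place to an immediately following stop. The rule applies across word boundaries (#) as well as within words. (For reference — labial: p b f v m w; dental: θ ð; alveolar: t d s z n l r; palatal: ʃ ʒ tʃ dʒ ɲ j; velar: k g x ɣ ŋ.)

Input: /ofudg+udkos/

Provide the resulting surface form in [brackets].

/d/ before /g/ (velar) → [g]
/d/ before /k/ (velar) → [g]

[ofugg+ugkos]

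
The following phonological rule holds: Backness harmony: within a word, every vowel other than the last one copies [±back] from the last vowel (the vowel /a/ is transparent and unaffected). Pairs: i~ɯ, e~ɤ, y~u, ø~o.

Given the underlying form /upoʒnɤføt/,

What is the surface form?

/u/ harmonizes with /ø/ ([-back]) → [y]
/o/ harmonizes with /ø/ ([-back]) → [ø]
/ɤ/ harmonizes with /ø/ ([-back]) → [e]

[ypøʒneføt]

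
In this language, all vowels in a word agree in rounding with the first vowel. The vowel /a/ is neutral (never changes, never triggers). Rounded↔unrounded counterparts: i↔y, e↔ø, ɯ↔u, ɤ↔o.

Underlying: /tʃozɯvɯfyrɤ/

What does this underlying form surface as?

[tʃozuvufyro]

/ɯ/ harmonizes with /o/ ([+round]) → [u]
/ɯ/ harmonizes with /o/ ([+round]) → [u]
/ɤ/ harmonizes with /o/ ([+round]) → [o]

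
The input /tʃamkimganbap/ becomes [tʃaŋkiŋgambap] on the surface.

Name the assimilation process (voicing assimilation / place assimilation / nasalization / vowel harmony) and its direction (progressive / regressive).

place assimilation, regressive

/m/→[ŋ] /m/→[ŋ] /n/→[m].
Each target copies a feature from the following segment, so the direction is regressive.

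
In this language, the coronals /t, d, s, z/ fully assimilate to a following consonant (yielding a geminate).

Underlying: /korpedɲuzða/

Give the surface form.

[korpeɲɲuðða]

/d/ before /ɲ/ → [ɲ] (total assimilation)
/z/ before /ð/ → [ð] (total assimilation)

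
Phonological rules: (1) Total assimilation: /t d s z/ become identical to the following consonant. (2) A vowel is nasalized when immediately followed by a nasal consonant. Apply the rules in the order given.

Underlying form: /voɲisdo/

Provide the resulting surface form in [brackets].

[võɲiddo]

Rule 1: /s/ before /d/ → [d] (total assimilation)
After rule 1: voɲiddo
Rule 2: /o/ before nasal /ɲ/ → [õ]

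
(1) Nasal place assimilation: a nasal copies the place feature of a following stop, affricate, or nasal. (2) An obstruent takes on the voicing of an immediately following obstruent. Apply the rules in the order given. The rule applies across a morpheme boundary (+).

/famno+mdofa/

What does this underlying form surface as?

Rule 1: /m/ before /n/ (alveolar) → [n]
Rule 1: /m/ before /d/ (alveolar) → [n]
After rule 1: fanno+ndofa
Rule 2: no segment meets the rule's conditions; no change.

[fanno+ndofa]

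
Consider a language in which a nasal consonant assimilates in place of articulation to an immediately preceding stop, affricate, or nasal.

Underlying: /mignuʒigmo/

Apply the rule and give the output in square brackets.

/n/ after /g/ (velar) → [ŋ]
/m/ after /g/ (velar) → [ŋ]

[migŋuʒigŋo]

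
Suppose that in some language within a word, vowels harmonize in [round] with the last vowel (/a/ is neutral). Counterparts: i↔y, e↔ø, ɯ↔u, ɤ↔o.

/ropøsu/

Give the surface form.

[ropøsu]

no segment meets the rule's conditions; no change.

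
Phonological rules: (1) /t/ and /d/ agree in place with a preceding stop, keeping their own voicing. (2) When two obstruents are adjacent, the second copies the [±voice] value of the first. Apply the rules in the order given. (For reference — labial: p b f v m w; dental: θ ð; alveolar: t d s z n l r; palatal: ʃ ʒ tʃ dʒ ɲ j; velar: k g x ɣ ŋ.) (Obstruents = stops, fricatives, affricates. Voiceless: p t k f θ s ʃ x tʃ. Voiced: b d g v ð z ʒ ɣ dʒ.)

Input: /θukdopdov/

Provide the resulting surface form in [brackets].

Rule 1: /d/ after /k/ (velar) → [g]
Rule 1: /d/ after /p/ (labial) → [b]
After rule 1: θukgopbov
Rule 2: /g/ after /k/ (voiceless) → [k]
Rule 2: /b/ after /p/ (voiceless) → [p]

[θukkoppov]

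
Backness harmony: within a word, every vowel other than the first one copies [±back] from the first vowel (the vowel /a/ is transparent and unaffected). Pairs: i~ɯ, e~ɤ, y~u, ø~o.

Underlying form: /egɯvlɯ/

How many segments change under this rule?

/ɯ/ harmonizes with /e/ ([-back]) → [i]
/ɯ/ harmonizes with /e/ ([-back]) → [i]
2 segments change.

2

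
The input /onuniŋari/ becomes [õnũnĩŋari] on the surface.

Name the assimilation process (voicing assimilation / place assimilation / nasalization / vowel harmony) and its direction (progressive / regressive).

/o/→[õ] /u/→[ũ] /i/→[ĩ].
Each target copies a feature from the following segment, so the direction is regressive.

nasalization, regressive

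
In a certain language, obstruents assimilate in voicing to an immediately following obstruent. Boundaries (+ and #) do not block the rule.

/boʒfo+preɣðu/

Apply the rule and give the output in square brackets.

[boʃfo+preɣðu]

/ʒ/ before /f/ (voiceless) → [ʃ]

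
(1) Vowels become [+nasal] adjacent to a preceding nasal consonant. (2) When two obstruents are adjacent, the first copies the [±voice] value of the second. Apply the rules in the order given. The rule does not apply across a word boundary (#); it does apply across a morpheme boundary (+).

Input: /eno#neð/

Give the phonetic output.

[enõ#nẽð]

Rule 1: /o/ after nasal /n/ → [õ]
Rule 1: /e/ after nasal /n/ → [ẽ]
After rule 1: enõ#nẽð
Rule 2: no segment meets the rule's conditions; no change.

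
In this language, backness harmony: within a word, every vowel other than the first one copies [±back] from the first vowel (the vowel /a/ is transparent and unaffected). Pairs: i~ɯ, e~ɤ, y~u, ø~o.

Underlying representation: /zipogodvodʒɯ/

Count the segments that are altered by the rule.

4

/o/ harmonizes with /i/ ([-back]) → [ø]
/o/ harmonizes with /i/ ([-back]) → [ø]
/o/ harmonizes with /i/ ([-back]) → [ø]
/ɯ/ harmonizes with /i/ ([-back]) → [i]
4 segments change.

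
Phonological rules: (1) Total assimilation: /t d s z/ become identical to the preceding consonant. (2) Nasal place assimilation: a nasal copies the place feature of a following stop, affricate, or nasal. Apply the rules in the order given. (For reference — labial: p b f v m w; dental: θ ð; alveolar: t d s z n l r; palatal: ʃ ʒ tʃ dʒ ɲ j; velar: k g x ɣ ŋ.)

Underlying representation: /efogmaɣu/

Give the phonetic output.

[efogmaɣu]

Rule 1: no segment meets the rule's conditions; no change.
After rule 1: efogmaɣu
Rule 2: no segment meets the rule's conditions; no change.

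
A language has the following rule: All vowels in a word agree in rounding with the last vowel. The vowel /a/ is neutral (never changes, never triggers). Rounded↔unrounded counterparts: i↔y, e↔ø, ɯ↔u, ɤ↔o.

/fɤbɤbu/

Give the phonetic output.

/ɤ/ harmonizes with /u/ ([+round]) → [o]
/ɤ/ harmonizes with /u/ ([+round]) → [o]

[fobobu]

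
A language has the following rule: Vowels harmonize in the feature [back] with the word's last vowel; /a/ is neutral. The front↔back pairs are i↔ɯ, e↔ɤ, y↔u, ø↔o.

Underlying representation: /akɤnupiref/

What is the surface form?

/ɤ/ harmonizes with /e/ ([-back]) → [e]
/u/ harmonizes with /e/ ([-back]) → [y]

[akenypiref]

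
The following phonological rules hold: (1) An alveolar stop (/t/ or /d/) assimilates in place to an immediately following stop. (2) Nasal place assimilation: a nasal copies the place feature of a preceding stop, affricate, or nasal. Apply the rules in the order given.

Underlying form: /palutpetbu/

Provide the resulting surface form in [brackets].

Rule 1: /t/ before /p/ (labial) → [p]
Rule 1: /t/ before /b/ (labial) → [p]
After rule 1: paluppepbu
Rule 2: no segment meets the rule's conditions; no change.

[paluppepbu]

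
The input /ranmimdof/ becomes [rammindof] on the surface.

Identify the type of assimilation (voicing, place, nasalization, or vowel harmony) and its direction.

place assimilation, regressive

/n/→[m] /m/→[n].
Each target copies a feature from the following segment, so the direction is regressive.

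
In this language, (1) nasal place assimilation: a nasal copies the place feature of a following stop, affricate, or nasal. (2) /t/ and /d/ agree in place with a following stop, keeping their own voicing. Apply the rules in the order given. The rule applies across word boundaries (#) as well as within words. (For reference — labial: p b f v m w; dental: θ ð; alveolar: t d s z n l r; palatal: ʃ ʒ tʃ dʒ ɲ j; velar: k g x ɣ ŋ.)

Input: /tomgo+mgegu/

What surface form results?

Rule 1: /m/ before /g/ (velar) → [ŋ]
Rule 1: /m/ before /g/ (velar) → [ŋ]
After rule 1: toŋgo+ŋgegu
Rule 2: no segment meets the rule's conditions; no change.

[toŋgo+ŋgegu]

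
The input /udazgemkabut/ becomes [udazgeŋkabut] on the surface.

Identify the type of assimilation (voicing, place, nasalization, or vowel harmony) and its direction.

place assimilation, regressive

/m/→[ŋ].
Each target copies a feature from the following segment, so the direction is regressive.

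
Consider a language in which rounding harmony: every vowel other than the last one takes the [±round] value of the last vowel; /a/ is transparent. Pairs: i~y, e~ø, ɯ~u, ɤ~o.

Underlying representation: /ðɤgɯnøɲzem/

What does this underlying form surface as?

[ðɤgɯneɲzem]

/ø/ harmonizes with /e/ ([-round]) → [e]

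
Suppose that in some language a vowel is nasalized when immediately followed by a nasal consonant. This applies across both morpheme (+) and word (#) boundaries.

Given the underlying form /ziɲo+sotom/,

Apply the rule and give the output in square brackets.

/i/ before nasal /ɲ/ → [ĩ]
/o/ before nasal /m/ → [õ]

[zĩɲo+sotõm]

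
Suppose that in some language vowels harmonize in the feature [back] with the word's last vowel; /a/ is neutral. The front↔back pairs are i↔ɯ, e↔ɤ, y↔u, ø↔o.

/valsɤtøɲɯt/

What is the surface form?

/ø/ harmonizes with /ɯ/ ([+back]) → [o]

[valsɤtoɲɯt]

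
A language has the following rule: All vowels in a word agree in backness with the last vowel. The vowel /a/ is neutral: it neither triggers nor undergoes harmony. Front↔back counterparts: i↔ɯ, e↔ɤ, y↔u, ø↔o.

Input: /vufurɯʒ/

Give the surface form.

[vufurɯʒ]

no segment meets the rule's conditions; no change.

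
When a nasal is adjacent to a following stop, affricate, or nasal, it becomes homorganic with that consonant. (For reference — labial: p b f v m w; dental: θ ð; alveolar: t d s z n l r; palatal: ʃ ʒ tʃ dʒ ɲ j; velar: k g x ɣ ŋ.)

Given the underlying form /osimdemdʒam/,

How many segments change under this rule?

2

/m/ before /d/ (alveolar) → [n]
/m/ before /dʒ/ (palatal) → [ɲ]
2 segments change.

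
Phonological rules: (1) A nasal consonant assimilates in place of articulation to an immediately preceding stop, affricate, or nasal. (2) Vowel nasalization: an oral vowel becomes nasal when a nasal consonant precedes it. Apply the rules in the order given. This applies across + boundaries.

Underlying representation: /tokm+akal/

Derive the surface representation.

Rule 1: /m/ after /k/ (velar) → [ŋ]
After rule 1: tokŋ+akal
Rule 2: /a/ after nasal /ŋ/ → [ã]

[tokŋ+ãkal]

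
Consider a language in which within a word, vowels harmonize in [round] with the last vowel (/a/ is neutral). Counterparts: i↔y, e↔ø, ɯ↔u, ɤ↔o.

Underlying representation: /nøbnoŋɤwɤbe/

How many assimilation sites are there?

2

/ø/ harmonizes with /e/ ([-round]) → [e]
/o/ harmonizes with /e/ ([-round]) → [ɤ]
2 segments change.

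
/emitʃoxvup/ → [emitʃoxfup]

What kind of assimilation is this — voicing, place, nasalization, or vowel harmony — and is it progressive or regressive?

/v/→[f].
Each target copies a feature from the preceding segment, so the direction is progressive.

voicing assimilation, progressive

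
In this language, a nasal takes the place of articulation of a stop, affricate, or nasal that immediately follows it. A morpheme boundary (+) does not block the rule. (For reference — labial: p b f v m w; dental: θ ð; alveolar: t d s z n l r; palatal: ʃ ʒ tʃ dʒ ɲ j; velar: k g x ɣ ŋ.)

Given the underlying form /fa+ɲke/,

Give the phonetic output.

[fa+ŋke]

/ɲ/ before /k/ (velar) → [ŋ]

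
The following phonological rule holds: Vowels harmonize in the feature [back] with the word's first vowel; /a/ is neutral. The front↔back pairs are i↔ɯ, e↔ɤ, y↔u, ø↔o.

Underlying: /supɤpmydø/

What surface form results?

/y/ harmonizes with /u/ ([+back]) → [u]
/ø/ harmonizes with /u/ ([+back]) → [o]

[supɤpmudo]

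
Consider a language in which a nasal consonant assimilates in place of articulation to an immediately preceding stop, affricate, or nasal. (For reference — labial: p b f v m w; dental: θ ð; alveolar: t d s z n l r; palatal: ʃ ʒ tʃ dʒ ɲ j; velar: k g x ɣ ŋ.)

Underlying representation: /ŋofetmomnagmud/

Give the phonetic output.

/m/ after /t/ (alveolar) → [n]
/n/ after /m/ (labial) → [m]
/m/ after /g/ (velar) → [ŋ]

[ŋofetnommagŋud]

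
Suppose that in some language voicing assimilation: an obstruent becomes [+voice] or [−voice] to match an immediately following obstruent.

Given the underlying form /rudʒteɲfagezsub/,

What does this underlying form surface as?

/dʒ/ before /t/ (voiceless) → [tʃ]
/z/ before /s/ (voiceless) → [s]

[rutʃteɲfagessub]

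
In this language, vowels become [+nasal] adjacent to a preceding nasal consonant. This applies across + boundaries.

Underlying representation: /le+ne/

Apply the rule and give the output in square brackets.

/e/ after nasal /n/ → [ẽ]

[le+nẽ]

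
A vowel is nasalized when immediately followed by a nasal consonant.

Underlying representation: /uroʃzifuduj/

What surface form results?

no segment meets the rule's conditions; no change.

[uroʃzifuduj]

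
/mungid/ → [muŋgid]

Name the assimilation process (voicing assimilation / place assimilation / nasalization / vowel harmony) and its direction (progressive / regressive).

/n/→[ŋ].
Each target copies a feature from the following segment, so the direction is regressive.

place assimilation, regressive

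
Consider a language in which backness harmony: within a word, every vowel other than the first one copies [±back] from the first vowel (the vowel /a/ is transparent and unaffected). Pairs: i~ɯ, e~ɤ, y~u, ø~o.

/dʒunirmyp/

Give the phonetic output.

[dʒunɯrmup]

/i/ harmonizes with /u/ ([+back]) → [ɯ]
/y/ harmonizes with /u/ ([+back]) → [u]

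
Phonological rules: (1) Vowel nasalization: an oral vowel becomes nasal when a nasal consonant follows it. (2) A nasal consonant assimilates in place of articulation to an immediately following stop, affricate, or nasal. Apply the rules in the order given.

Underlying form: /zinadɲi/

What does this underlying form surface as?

[zĩnadɲi]

Rule 1: /i/ before nasal /n/ → [ĩ]
After rule 1: zĩnadɲi
Rule 2: no segment meets the rule's conditions; no change.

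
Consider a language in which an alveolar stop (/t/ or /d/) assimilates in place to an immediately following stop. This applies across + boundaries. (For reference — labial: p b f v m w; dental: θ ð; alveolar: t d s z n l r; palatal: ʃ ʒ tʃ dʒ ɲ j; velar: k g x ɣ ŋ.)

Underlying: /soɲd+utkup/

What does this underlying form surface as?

/t/ before /k/ (velar) → [k]

[soɲd+ukkup]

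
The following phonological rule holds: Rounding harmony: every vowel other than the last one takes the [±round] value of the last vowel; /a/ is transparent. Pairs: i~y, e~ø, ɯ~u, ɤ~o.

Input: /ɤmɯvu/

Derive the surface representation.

/ɤ/ harmonizes with /u/ ([+round]) → [o]
/ɯ/ harmonizes with /u/ ([+round]) → [u]

[omuvu]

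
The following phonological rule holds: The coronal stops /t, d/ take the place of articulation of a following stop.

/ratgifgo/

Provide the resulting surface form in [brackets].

/t/ before /g/ (velar) → [k]

[rakgifgo]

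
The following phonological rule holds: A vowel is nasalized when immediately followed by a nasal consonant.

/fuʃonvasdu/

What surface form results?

/o/ before nasal /n/ → [õ]

[fuʃõnvasdu]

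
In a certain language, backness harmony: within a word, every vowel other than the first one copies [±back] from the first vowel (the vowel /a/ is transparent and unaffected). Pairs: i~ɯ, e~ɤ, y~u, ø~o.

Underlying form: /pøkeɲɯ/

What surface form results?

/ɯ/ harmonizes with /ø/ ([-back]) → [i]

[pøkeɲi]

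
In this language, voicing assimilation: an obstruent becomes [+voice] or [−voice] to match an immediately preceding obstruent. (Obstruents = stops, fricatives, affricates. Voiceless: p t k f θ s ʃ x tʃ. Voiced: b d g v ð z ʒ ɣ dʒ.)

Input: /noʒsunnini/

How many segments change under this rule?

/s/ after /ʒ/ (voiced) → [z]
1 segment changes.

1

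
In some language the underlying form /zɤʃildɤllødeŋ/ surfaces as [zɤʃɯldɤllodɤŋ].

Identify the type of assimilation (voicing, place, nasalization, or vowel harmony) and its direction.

/i/→[ɯ] /ø/→[o] /e/→[ɤ].
Vowels agree with the first vowel, so the harmony is progressive.

vowel harmony, progressive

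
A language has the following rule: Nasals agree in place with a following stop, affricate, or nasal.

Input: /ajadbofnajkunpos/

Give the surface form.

/n/ before /p/ (labial) → [m]

[ajadbofnajkumpos]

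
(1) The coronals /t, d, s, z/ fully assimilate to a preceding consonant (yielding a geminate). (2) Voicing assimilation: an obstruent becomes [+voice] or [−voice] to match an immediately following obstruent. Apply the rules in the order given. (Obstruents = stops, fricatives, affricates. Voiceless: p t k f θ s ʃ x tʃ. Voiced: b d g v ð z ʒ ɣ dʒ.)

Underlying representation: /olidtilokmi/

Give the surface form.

[oliddilokmi]

Rule 1: /t/ after /d/ → [d] (total assimilation)
After rule 1: oliddilokmi
Rule 2: no segment meets the rule's conditions; no change.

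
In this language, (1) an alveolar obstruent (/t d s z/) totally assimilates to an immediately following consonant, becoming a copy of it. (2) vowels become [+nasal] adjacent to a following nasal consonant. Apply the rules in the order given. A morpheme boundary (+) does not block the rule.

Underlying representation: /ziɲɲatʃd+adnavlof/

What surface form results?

[zĩɲɲatʃd+ãnnavlof]

Rule 1: /d/ before /n/ → [n] (total assimilation)
After rule 1: ziɲɲatʃd+annavlof
Rule 2: /i/ before nasal /ɲ/ → [ĩ]
Rule 2: /a/ before nasal /n/ → [ã]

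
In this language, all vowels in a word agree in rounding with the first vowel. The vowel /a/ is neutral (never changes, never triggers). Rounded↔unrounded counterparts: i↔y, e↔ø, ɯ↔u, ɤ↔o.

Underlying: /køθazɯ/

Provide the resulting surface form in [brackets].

[køθazu]

/ɯ/ harmonizes with /ø/ ([+round]) → [u]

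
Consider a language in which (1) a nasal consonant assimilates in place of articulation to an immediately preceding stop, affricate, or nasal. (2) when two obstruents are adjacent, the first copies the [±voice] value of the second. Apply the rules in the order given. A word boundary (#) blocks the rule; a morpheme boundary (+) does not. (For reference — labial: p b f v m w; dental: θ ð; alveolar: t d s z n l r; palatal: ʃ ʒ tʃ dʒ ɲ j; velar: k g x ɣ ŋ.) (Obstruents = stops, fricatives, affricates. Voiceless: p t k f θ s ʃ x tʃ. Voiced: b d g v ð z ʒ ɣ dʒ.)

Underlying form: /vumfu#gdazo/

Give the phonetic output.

Rule 1: no segment meets the rule's conditions; no change.
After rule 1: vumfu#gdazo
Rule 2: no segment meets the rule's conditions; no change.

[vumfu#gdazo]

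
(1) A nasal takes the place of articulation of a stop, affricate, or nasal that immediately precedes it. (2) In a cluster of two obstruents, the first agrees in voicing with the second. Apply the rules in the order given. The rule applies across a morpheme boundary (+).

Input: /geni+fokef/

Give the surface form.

Rule 1: no segment meets the rule's conditions; no change.
After rule 1: geni+fokef
Rule 2: no segment meets the rule's conditions; no change.

[geni+fokef]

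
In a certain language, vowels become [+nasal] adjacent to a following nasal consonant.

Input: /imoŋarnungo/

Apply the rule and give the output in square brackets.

[ĩmõŋarnũngo]

/i/ before nasal /m/ → [ĩ]
/o/ before nasal /ŋ/ → [õ]
/u/ before nasal /n/ → [ũ]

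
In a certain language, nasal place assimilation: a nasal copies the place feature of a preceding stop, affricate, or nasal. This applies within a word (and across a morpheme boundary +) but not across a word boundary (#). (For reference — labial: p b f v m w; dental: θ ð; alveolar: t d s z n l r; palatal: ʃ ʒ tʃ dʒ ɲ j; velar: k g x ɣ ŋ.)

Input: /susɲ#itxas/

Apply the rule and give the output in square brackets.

no segment meets the rule's conditions; no change.

[susɲ#itxas]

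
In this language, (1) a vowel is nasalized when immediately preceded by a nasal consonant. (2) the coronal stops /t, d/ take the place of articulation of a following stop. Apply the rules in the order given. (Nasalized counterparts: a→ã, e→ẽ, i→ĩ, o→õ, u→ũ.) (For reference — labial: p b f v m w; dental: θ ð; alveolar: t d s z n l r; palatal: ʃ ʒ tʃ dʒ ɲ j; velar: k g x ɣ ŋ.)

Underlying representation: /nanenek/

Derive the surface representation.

[nãnẽnẽk]

Rule 1: /a/ after nasal /n/ → [ã]
Rule 1: /e/ after nasal /n/ → [ẽ]
Rule 1: /e/ after nasal /n/ → [ẽ]
After rule 1: nãnẽnẽk
Rule 2: no segment meets the rule's conditions; no change.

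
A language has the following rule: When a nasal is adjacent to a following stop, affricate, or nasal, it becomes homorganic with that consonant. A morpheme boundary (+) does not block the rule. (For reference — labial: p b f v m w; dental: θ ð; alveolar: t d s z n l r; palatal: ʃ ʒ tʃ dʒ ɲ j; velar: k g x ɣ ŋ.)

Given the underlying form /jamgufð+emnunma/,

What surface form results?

[jaŋgufð+ennumma]

/m/ before /g/ (velar) → [ŋ]
/m/ before /n/ (alveolar) → [n]
/n/ before /m/ (labial) → [m]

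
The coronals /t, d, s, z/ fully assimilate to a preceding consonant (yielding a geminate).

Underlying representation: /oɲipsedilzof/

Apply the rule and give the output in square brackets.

[oɲippedillof]

/s/ after /p/ → [p] (total assimilation)
/z/ after /l/ → [l] (total assimilation)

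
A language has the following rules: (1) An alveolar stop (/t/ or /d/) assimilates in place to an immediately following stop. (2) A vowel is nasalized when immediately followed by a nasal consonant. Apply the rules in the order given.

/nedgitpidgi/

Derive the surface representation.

[neggippiggi]

Rule 1: /d/ before /g/ (velar) → [g]
Rule 1: /t/ before /p/ (labial) → [p]
Rule 1: /d/ before /g/ (velar) → [g]
After rule 1: neggippiggi
Rule 2: no segment meets the rule's conditions; no change.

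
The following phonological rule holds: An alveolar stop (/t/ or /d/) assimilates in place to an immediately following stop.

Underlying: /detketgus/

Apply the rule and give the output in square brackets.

[dekkekgus]

/t/ before /k/ (velar) → [k]
/t/ before /g/ (velar) → [k]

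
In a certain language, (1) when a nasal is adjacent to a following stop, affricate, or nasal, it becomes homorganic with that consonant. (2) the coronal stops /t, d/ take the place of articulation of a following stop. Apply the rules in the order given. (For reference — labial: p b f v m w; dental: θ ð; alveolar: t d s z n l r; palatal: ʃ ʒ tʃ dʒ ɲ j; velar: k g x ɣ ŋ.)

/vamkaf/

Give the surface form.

[vaŋkaf]

Rule 1: /m/ before /k/ (velar) → [ŋ]
After rule 1: vaŋkaf
Rule 2: no segment meets the rule's conditions; no change.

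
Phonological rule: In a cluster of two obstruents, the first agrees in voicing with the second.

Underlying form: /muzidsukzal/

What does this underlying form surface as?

/d/ before /s/ (voiceless) → [t]
/k/ before /z/ (voiced) → [g]

[muzitsugzal]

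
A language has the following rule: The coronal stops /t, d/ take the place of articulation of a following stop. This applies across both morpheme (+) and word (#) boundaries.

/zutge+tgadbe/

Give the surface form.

/t/ before /g/ (velar) → [k]
/t/ before /g/ (velar) → [k]
/d/ before /b/ (labial) → [b]

[zukge+kgabbe]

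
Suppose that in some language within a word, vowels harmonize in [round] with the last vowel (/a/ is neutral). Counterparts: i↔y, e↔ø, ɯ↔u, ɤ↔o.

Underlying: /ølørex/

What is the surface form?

[elerex]

/ø/ harmonizes with /e/ ([-round]) → [e]
/ø/ harmonizes with /e/ ([-round]) → [e]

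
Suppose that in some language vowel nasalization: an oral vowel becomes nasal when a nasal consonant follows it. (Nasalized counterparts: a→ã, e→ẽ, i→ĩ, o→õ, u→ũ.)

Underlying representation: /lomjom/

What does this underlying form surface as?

[lõmjõm]

/o/ before nasal /m/ → [õ]
/o/ before nasal /m/ → [õ]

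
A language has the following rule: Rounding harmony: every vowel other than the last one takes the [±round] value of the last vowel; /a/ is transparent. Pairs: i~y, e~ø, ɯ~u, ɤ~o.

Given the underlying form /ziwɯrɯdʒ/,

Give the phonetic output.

no segment meets the rule's conditions; no change.

[ziwɯrɯdʒ]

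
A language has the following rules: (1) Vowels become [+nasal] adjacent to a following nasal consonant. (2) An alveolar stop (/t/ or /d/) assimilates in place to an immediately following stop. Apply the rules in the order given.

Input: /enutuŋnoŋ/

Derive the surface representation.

[ẽnutũŋnõŋ]

Rule 1: /e/ before nasal /n/ → [ẽ]
Rule 1: /u/ before nasal /ŋ/ → [ũ]
Rule 1: /o/ before nasal /ŋ/ → [õ]
After rule 1: ẽnutũŋnõŋ
Rule 2: no segment meets the rule's conditions; no change.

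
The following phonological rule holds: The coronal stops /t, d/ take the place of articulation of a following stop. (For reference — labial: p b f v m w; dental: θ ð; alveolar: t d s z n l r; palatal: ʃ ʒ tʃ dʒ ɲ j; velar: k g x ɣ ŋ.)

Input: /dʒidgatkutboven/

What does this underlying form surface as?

/d/ before /g/ (velar) → [g]
/t/ before /k/ (velar) → [k]
/t/ before /b/ (labial) → [p]

[dʒiggakkupboven]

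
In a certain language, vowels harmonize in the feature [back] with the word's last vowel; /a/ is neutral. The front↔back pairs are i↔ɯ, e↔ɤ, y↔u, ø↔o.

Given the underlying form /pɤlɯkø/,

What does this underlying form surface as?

[pelikø]

/ɤ/ harmonizes with /ø/ ([-back]) → [e]
/ɯ/ harmonizes with /ø/ ([-back]) → [i]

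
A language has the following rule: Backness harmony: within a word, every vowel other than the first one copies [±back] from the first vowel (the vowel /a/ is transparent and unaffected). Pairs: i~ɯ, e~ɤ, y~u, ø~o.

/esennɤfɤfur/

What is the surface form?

/ɤ/ harmonizes with /e/ ([-back]) → [e]
/ɤ/ harmonizes with /e/ ([-back]) → [e]
/u/ harmonizes with /e/ ([-back]) → [y]

[esennefefyr]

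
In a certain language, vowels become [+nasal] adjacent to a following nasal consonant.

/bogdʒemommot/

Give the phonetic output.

[bogdʒẽmõmmot]

/e/ before nasal /m/ → [ẽ]
/o/ before nasal /m/ → [õ]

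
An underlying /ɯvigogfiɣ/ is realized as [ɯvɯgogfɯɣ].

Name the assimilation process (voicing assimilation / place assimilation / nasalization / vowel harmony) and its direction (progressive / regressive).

vowel harmony, progressive

/i/→[ɯ] /i/→[ɯ].
Vowels agree with the first vowel, so the harmony is progressive.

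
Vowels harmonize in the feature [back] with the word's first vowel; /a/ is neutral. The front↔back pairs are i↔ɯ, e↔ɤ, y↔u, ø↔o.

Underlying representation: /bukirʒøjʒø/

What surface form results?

[bukɯrʒojʒo]

/i/ harmonizes with /u/ ([+back]) → [ɯ]
/ø/ harmonizes with /u/ ([+back]) → [o]
/ø/ harmonizes with /u/ ([+back]) → [o]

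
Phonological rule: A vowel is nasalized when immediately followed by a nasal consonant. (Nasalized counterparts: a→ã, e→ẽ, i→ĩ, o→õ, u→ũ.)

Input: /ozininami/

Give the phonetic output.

/i/ before nasal /n/ → [ĩ]
/i/ before nasal /n/ → [ĩ]
/a/ before nasal /m/ → [ã]

[ozĩnĩnãmi]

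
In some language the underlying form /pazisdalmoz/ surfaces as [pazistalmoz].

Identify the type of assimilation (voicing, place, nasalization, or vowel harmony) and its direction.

/d/→[t].
Each target copies a feature from the preceding segment, so the direction is progressive.

voicing assimilation, progressive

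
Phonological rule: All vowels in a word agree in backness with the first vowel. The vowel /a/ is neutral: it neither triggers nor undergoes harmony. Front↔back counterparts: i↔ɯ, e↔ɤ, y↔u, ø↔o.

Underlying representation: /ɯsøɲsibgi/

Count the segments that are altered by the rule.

3

/ø/ harmonizes with /ɯ/ ([+back]) → [o]
/i/ harmonizes with /ɯ/ ([+back]) → [ɯ]
/i/ harmonizes with /ɯ/ ([+back]) → [ɯ]
3 segments change.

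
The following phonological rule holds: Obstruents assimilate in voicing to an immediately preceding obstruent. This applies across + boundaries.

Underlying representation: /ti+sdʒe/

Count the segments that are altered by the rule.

/dʒ/ after /s/ (voiceless) → [tʃ]
1 segment changes.

1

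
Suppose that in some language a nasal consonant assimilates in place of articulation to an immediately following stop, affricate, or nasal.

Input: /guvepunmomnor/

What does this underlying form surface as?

/n/ before /m/ (labial) → [m]
/m/ before /n/ (alveolar) → [n]

[guvepummonnor]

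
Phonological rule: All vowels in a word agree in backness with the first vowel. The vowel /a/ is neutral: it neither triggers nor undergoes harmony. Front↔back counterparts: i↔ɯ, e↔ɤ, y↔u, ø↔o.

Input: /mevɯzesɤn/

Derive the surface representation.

/ɯ/ harmonizes with /e/ ([-back]) → [i]
/ɤ/ harmonizes with /e/ ([-back]) → [e]

[mevizesen]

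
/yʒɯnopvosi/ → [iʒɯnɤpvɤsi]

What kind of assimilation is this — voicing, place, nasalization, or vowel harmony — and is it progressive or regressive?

vowel harmony, regressive

/y/→[i] /o/→[ɤ] /o/→[ɤ].
Vowels agree with the last vowel, so the harmony is regressive.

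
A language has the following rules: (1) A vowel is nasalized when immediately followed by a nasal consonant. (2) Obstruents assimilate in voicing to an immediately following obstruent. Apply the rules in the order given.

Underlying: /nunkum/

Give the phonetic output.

Rule 1: /u/ before nasal /n/ → [ũ]
Rule 1: /u/ before nasal /m/ → [ũ]
After rule 1: nũnkũm
Rule 2: no segment meets the rule's conditions; no change.

[nũnkũm]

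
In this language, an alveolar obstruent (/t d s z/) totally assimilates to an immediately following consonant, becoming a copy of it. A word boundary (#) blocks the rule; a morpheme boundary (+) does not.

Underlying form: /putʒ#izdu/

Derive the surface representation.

[puʒʒ#iddu]

/t/ before /ʒ/ → [ʒ] (total assimilation)
/z/ before /d/ → [d] (total assimilation)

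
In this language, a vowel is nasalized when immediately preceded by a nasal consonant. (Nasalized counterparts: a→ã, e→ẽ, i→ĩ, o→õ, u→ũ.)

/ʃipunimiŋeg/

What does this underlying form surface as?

[ʃipunĩmĩŋẽg]

/i/ after nasal /n/ → [ĩ]
/i/ after nasal /m/ → [ĩ]
/e/ after nasal /ŋ/ → [ẽ]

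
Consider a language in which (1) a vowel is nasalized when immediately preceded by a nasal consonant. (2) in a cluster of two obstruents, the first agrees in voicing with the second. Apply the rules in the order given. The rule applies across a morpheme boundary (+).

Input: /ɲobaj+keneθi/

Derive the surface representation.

Rule 1: /o/ after nasal /ɲ/ → [õ]
Rule 1: /e/ after nasal /n/ → [ẽ]
After rule 1: ɲõbaj+kenẽθi
Rule 2: no segment meets the rule's conditions; no change.

[ɲõbaj+kenẽθi]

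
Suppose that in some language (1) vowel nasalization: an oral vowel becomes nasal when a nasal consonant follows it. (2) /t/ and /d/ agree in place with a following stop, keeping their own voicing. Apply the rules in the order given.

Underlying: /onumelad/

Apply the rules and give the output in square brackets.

[õnũmelad]

Rule 1: /o/ before nasal /n/ → [õ]
Rule 1: /u/ before nasal /m/ → [ũ]
After rule 1: õnũmelad
Rule 2: no segment meets the rule's conditions; no change.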